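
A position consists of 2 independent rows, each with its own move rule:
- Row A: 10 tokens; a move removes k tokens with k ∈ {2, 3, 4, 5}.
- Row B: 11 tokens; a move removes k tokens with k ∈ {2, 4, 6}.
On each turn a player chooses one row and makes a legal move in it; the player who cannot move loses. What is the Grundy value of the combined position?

Build the Grundy sequence for row A with g(k) = mex{g(k−s) : s ∈ {2, 3, 4, 5}, s ≤ k}:
g(0) = mex{} = 0
g(1) = mex{} = 0
g(2) = mex{0} = 1
g(3) = mex{0} = 1
g(4) = mex{0,1} = 2
g(5) = mex{0,1} = 2
g(6) = mex{0,1,2} = 3
g(7) = mex{1,2} = 0
g(8) = mex{1,2,3} = 0
g(9) = mex{0,2,3} = 1
g(10) = mex{0,2,3} = 1
So g(10) = 1.
For row B, compute g(0), g(1), … with moves {2, 4, 6}:
k:     0  1  2  3  4  5  6  7  8  9 10 11
g(k):  0  0  1  1  2  2  3  3  0  0  1  1
So g(11) = 1.
The value of a disjunctive sum is the nim-sum of the parts.
Combined value = 1 ⊕ 1 = 0.

0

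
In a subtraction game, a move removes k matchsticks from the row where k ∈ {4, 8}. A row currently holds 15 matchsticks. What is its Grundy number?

Grundy values for subtraction set {4, 8}:
k:     0  1  2  3  4  5  6  7  8  9 10 11 12 13 14 15
g(k):  0  0  0  0  1  1  1  1  2  2  2  2  0  0  0  0
So g(15) = 0.

0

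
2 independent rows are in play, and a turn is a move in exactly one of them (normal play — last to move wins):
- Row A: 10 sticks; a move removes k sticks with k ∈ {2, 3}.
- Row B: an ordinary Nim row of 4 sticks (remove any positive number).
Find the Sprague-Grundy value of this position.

Grundy values for row A (subtraction set {2, 3}):
k:     0  1  2  3  4  5  6  7  8  9 10
g(k):  0  0  1  1  2  0  0  1  1  2  0
So g(10) = 0.
Row B is a plain Nim row of size 4, so its Grundy value is 4.
The value of a disjunctive sum is the nim-sum of the parts.
Combined value = 0 XOR 4 = 4.

4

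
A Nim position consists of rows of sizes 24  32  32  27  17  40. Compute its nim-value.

Nim-sum: 24 ⊕ 32 ⊕ 32 ⊕ 27 ⊕ 17 ⊕ 40 = 58.

58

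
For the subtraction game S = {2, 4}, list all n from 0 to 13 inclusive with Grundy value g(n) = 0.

0, 1, 6, 7, 12, 13

Build the Grundy sequence with g(k) = mex{g(k−s) : s ∈ {2, 4}, s ≤ k}:
k:     0  1  2  3  4  5  6  7  8  9 10 11 12 13
g(k):  0  0  1  1  2  2  0  0  1  1  2  2  0  0
The P-positions (g = 0) in 0..13 are 0, 1, 6, 7, 12, 13.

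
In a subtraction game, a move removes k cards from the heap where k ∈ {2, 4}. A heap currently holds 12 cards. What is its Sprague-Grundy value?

0

Grundy values for subtraction set {2, 4}:
k:     0  1  2  3  4  5  6  7  8  9 10 11 12
g(k):  0  0  1  1  2  2  0  0  1  1  2  2  0
So g(12) = 0.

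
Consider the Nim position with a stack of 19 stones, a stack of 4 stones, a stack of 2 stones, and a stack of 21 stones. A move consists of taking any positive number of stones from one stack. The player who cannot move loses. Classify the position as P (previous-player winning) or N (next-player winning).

P-position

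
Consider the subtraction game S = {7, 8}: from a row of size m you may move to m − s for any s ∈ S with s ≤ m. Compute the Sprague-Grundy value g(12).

Build the Grundy sequence with g(k) = mex{g(k−s) : s ∈ {7, 8}, s ≤ k}:
g(0) = mex{} = 0
g(1) = mex{} = 0
g(2) = mex{} = 0
g(3) = mex{} = 0
g(4) = mex{} = 0
g(5) = mex{} = 0
g(6) = mex{} = 0
g(7) = mex{0} = 1
g(8) = mex{0} = 1
g(9) = mex{0} = 1
g(10) = mex{0} = 1
g(11) = mex{0} = 1
g(12) = mex{0} = 1
So g(12) = 1.

1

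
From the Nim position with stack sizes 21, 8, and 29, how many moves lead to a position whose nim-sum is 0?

Compute the nim-sum pairwise:
21 ^ 8 = 29
29 ^ 29 = 0
The nim-sum is already 0, so every move leaves a nonzero nim-sum — there are no winning moves.

0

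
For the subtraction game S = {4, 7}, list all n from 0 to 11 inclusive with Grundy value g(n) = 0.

0, 1, 2, 3, 11

Grundy values for subtraction set {4, 7}:
k:     0  1  2  3  4  5  6  7  8  9 10 11
g(k):  0  0  0  0  1  1  1  1  2  2  2  0
The P-positions (g = 0) in 0..11 are 0, 1, 2, 3, 11.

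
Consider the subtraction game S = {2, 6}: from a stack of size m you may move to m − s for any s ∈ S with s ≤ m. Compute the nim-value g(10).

Grundy values for subtraction set {2, 6}:
k:     0  1  2  3  4  5  6  7  8  9 10
g(k):  0  0  1  1  0  0  1  1  0  0  1
So g(10) = 1.

1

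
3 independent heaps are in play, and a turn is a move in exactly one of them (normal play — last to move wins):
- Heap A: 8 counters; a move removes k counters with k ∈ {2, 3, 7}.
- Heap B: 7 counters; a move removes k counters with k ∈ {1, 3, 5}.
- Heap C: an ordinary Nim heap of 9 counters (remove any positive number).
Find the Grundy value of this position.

9

Build the Grundy sequence for heap A with g(k) = mex{g(k−s) : s ∈ {2, 3, 7}, s ≤ k}:
k:     0  1  2  3  4  5  6  7  8
g(k):  0  0  1  1  2  0  0  1  1
So g(8) = 1.
Build the Grundy sequence for heap B with g(k) = mex{g(k−s) : s ∈ {1, 3, 5}, s ≤ k}:
k:     0  1  2  3  4  5  6  7
g(k):  0  1  0  1  0  1  0  1
So g(7) = 1.
Heap C is a plain Nim heap of size 9, so its Grundy value is 9.
The value of a disjunctive sum is the nim-sum of the parts.
Combined value = 1 XOR 1 XOR 9 = 9.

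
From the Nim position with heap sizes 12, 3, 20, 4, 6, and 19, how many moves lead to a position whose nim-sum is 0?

1

Compute the nim-sum pairwise:
12 ^ 3 = 15
15 ^ 20 = 27
27 ^ 4 = 31
31 ^ 6 = 25
25 ^ 19 = 10
The overall nim-sum is X = 10. A heap of size p has a winning move iff p XOR X < p (reduce it to p XOR X).
  12: 12 XOR 10 = 6 < 12 — winning move (to 6).
  3: 3 XOR 10 = 9 ≥ 3 — no move.
  20: 20 XOR 10 = 30 ≥ 20 — no move.
  4: 4 XOR 10 = 14 ≥ 4 — no move.
  6: 6 XOR 10 = 12 ≥ 6 — no move.
  19: 19 XOR 10 = 25 ≥ 19 — no move.
That gives 1 winning move.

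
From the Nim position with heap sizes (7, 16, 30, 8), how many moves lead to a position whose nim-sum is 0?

1

In binary:
  00111  (7)
  10000  (16)
  11110  (30)
  01000  (8)
  -----
  00001  (1)
The overall nim-sum is X = 1. A heap of size p has a winning move iff p XOR X < p (reduce it to p XOR X).
  7: 7 XOR 1 = 6 < 7 — winning move (to 6).
  16: 16 XOR 1 = 17 ≥ 16 — no move.
  30: 30 XOR 1 = 31 ≥ 30 — no move.
  8: 8 XOR 1 = 9 ≥ 8 — no move.
That gives 1 winning move.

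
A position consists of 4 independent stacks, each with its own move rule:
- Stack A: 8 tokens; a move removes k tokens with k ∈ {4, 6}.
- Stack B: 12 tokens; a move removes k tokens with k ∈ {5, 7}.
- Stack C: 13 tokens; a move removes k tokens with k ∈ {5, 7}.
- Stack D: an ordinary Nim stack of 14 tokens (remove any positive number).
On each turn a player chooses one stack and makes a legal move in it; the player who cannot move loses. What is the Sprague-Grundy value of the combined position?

12

Build the Grundy sequence for stack A with g(k) = mex{g(k−s) : s ∈ {4, 6}, s ≤ k}:
g(0) = mex{} = 0
g(1) = mex{} = 0
g(2) = mex{} = 0
g(3) = mex{} = 0
g(4) = mex{0} = 1
g(5) = mex{0} = 1
g(6) = mex{0} = 1
g(7) = mex{0} = 1
g(8) = mex{0,1} = 2
So g(8) = 2.
Grundy values for stack B (subtraction set {5, 7}):
k:     0  1  2  3  4  5  6  7  8  9 10 11 12
g(k):  0  0  0  0  0  1  1  1  1  1  2  2  0
So g(12) = 0.
Grundy values for stack C (subtraction set {5, 7}):
g(0) = mex{} = 0
g(1) = mex{} = 0
g(2) = mex{} = 0
g(3) = mex{} = 0
g(4) = mex{} = 0
g(5) = mex{0} = 1
g(6) = mex{0} = 1
g(7) = mex{0} = 1
g(8) = mex{0} = 1
g(9) = mex{0} = 1
g(10) = mex{0,1} = 2
g(11) = mex{0,1} = 2
g(12) = mex{1} = 0
g(13) = mex{1} = 0
So g(13) = 0.
Stack D is a plain Nim stack of size 14, so its Grundy value is 14.
By the Sprague-Grundy theorem, the Grundy value of a sum of independent games is the XOR of the component values.
Combined value = 2 XOR 0 XOR 0 XOR 14 = 12.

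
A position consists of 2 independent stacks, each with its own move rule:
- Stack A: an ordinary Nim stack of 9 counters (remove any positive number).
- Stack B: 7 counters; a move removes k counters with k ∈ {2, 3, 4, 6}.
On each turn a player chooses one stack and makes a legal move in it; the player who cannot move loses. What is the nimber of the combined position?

Stack A is a plain Nim stack of size 9, so its Grundy value is 9.
Grundy values for stack B (subtraction set {2, 3, 4, 6}):
g(0) = mex{} = 0
g(1) = mex{} = 0
g(2) = mex{0} = 1
g(3) = mex{0} = 1
g(4) = mex{0,1} = 2
g(5) = mex{0,1} = 2
g(6) = mex{0,1,2} = 3
g(7) = mex{0,1,2} = 3
So g(7) = 3.
The value of a disjunctive sum is the nim-sum of the parts.
Combined value = 9 XOR 3 = 10.

10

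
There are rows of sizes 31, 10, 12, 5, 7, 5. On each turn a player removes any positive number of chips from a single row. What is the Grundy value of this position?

30

Write each in binary and XOR column by column:
  11111  (31)
  01010  (10)
  01100  (12)
  00101  (5)
  00111  (7)
  00101  (5)
  -----
  11110  (30)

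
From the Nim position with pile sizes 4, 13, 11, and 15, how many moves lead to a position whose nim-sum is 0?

In binary:
  0100  (4)
  1101  (13)
  1011  (11)
  1111  (15)
  ----
  1101  (13)
The overall nim-sum is X = 13. A pile of size p has a winning move iff p XOR X < p (reduce it to p XOR X).
  4: 4 XOR 13 = 9 ≥ 4 — no move.
  13: 13 XOR 13 = 0 < 13 — winning move (to 0).
  11: 11 XOR 13 = 6 < 11 — winning move (to 6).
  15: 15 XOR 13 = 2 < 15 — winning move (to 2).
That gives 3 winning moves.

3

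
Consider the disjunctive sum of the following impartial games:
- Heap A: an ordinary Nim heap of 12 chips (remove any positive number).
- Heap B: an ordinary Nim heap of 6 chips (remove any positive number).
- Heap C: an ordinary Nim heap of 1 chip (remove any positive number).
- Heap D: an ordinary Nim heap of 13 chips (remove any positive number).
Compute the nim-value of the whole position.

6

Heap A is a plain Nim heap of size 12, so its Grundy value is 12.
Heap B is a plain Nim heap of size 6, so its Grundy value is 6.
Heap C is a plain Nim heap of size 1, so its Grundy value is 1.
Heap D is a plain Nim heap of size 13, so its Grundy value is 13.
By the Sprague-Grundy theorem, the Grundy value of a sum of independent games is the XOR of the component values.
Combined value = 12 ⊕ 6 ⊕ 1 ⊕ 13 = 6.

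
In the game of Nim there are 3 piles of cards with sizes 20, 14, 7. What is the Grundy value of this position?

29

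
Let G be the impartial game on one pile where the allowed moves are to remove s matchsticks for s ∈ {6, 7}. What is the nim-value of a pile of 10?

1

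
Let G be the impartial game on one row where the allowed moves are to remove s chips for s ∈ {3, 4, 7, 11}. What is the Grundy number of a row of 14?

Build the Grundy sequence with g(k) = mex{g(k−s) : s ∈ {3, 4, 7, 11}, s ≤ k}:
g(0) = mex{} = 0
g(1) = mex{} = 0
g(2) = mex{} = 0
g(3) = mex{0} = 1
g(4) = mex{0} = 1
g(5) = mex{0} = 1
g(6) = mex{0,1} = 2
g(7) = mex{0,1} = 2
g(8) = mex{0,1} = 2
g(9) = mex{0,1,2} = 3
g(10) = mex{1,2} = 0
g(11) = mex{0,1,2} = 3
g(12) = mex{0,1,2,3} = 4
g(13) = mex{0,2,3} = 1
g(14) = mex{0,1,2,3} = 4
So g(14) = 4.

4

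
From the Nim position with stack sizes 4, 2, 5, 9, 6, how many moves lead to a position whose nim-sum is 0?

Compute the nim-sum pairwise:
4 XOR 2 = 6
6 XOR 5 = 3
3 XOR 9 = 10
10 XOR 6 = 12
The overall nim-sum is X = 12. A stack of size p has a winning move iff p XOR X < p (reduce it to p XOR X).
  4: 4 XOR 12 = 8 ≥ 4 — no move.
  2: 2 XOR 12 = 14 ≥ 2 — no move.
  5: 5 XOR 12 = 9 ≥ 5 — no move.
  9: 9 XOR 12 = 5 < 9 — winning move (to 5).
  6: 6 XOR 12 = 10 ≥ 6 — no move.
That gives 1 winning move.

1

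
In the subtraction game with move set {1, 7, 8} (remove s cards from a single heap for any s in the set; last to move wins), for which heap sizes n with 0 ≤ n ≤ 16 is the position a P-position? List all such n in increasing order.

Grundy values for subtraction set {1, 7, 8}:
k:     0  1  2  3  4  5  6  7  8  9 10 11 12 13 14 15 16
g(k):  0  1  0  1  0  1  0  1  2  3  2  3  2  3  2  0  1
The P-positions (g = 0) in 0..16 are 0, 2, 4, 6, 15.

0, 2, 4, 6, 15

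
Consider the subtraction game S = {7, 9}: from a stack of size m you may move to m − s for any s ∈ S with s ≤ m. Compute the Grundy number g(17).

0

Grundy values for subtraction set {7, 9}:
k:     0  1  2  3  4  5  6  7  8  9 10 11 12 13 14 15 16 17
g(k):  0  0  0  0  0  0  0  1  1  1  1  1  1  1  2  2  0  0
So g(17) = 0.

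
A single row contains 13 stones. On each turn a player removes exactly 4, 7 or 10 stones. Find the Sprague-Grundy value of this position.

Build the Grundy sequence with g(k) = mex{g(k−s) : s ∈ {4, 7, 10}, s ≤ k}:
g(0) = mex{} = 0
g(1) = mex{} = 0
g(2) = mex{} = 0
g(3) = mex{} = 0
g(4) = mex{0} = 1
g(5) = mex{0} = 1
g(6) = mex{0} = 1
g(7) = mex{0} = 1
g(8) = mex{0,1} = 2
g(9) = mex{0,1} = 2
g(10) = mex{0,1} = 2
g(11) = mex{0,1} = 2
g(12) = mex{0,1,2} = 3
g(13) = mex{0,1,2} = 3
So g(13) = 3.

3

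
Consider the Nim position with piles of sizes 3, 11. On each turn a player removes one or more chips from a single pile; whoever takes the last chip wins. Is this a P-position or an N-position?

Bitwise XOR of the heap sizes:
  0011  (3)
  1011  (11)
  ----
  1000  (8)
The nim-sum is 8 ≠ 0, so this is an N-position: the player to move can win.

N-position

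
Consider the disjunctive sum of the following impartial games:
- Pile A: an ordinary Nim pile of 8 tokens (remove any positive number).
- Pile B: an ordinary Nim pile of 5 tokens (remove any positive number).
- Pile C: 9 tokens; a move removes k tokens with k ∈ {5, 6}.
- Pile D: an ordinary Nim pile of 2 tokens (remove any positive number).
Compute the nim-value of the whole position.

14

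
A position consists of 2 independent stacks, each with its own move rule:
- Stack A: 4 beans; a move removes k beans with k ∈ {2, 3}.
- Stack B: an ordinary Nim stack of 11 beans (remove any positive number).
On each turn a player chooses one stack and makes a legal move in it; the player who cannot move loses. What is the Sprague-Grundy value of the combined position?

9

For stack A, compute g(0), g(1), … with moves {2, 3}:
k:     0  1  2  3  4
g(k):  0  0  1  1  2
So g(4) = 2.
Stack B is a plain Nim stack of size 11, so its Grundy value is 11.
By the Sprague-Grundy theorem, the Grundy value of a sum of independent games is the XOR of the component values.
Combined value = 2 ⊕ 11 = 9.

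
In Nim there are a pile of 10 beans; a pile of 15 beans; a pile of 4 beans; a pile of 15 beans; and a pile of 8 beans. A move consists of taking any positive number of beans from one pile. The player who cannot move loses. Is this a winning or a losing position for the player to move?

Winning position

Compute the nim-sum pairwise:
10 XOR 15 = 5
5 XOR 4 = 1
1 XOR 15 = 14
14 XOR 8 = 6
The nim-sum is 6 ≠ 0, so this is an N-position: the player to move can win.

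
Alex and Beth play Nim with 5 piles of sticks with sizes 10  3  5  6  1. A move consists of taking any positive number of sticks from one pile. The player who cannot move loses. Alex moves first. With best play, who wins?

Alex wins

Nim-sum: 10 ⊕ 3 ⊕ 5 ⊕ 6 ⊕ 1 = 11.
The nim-sum is 11 ≠ 0, so this is an N-position: the player to move can win; Alex has a winning move.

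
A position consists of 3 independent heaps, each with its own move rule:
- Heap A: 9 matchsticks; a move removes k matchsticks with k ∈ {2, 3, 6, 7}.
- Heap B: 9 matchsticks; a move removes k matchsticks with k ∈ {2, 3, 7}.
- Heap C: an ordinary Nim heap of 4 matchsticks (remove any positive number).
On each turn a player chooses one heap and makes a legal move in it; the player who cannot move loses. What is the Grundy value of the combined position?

6

Build the Grundy sequence for heap A with g(k) = mex{g(k−s) : s ∈ {2, 3, 6, 7}, s ≤ k}:
g(0) = mex{} = 0
g(1) = mex{} = 0
g(2) = mex{0} = 1
g(3) = mex{0} = 1
g(4) = mex{0,1} = 2
g(5) = mex{1} = 0
g(6) = mex{0,1,2} = 3
g(7) = mex{0,2} = 1
g(8) = mex{0,1,3} = 2
g(9) = mex{1,3} = 0
So g(9) = 0.
Build the Grundy sequence for heap B with g(k) = mex{g(k−s) : s ∈ {2, 3, 7}, s ≤ k}:
k:     0  1  2  3  4  5  6  7  8  9
g(k):  0  0  1  1  2  0  0  1  1  2
So g(9) = 2.
Heap C is a plain Nim heap of size 4, so its Grundy value is 4.
By the Sprague-Grundy theorem, the Grundy value of a sum of independent games is the XOR of the component values.
Combined value = 0 XOR 2 XOR 4 = 6.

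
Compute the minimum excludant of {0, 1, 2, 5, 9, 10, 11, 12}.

3

The values 0, 1, 2 are all present; 3 is the first non-negative integer missing from the set.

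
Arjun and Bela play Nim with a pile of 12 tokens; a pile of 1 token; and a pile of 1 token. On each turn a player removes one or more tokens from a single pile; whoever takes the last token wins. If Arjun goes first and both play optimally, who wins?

Nim-sum: 12 ⊕ 1 ⊕ 1 = 12.
The nim-sum is 12 ≠ 0, so this is an N-position: the player to move can win; Arjun has a winning move.

Arjun wins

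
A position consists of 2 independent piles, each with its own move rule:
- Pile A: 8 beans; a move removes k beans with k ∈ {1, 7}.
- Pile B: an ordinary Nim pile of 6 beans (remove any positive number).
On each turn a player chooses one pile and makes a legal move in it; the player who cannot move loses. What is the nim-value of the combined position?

6

Build the Grundy sequence for pile A with g(k) = mex{g(k−s) : s ∈ {1, 7}, s ≤ k}:
g(0) = mex{} = 0
g(1) = mex{0} = 1
g(2) = mex{1} = 0
g(3) = mex{0} = 1
g(4) = mex{1} = 0
g(5) = mex{0} = 1
g(6) = mex{1} = 0
g(7) = mex{0} = 1
g(8) = mex{1} = 0
So g(8) = 0.
Pile B is a plain Nim pile of size 6, so its Grundy value is 6.
The value of a disjunctive sum is the nim-sum of the parts.
Combined value = 0 ⊕ 6 = 6.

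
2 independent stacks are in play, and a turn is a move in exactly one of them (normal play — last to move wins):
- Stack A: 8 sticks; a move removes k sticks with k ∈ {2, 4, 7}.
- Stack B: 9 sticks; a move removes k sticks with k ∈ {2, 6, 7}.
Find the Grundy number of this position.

For stack A, compute g(0), g(1), … with moves {2, 4, 7}:
k:     0  1  2  3  4  5  6  7  8
g(k):  0  0  1  1  2  2  0  3  1
So g(8) = 1.
For stack B, compute g(0), g(1), … with moves {2, 6, 7}:
k:     0  1  2  3  4  5  6  7  8  9
g(k):  0  0  1  1  0  0  1  1  2  0
So g(9) = 0.
By the Sprague-Grundy theorem, the Grundy value of a sum of independent games is the XOR of the component values.
Combined value = 1 ⊕ 0 = 1.

1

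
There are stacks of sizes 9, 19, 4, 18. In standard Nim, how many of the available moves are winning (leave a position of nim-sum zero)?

1

Nim-sum: 9 ^ 19 ^ 4 ^ 18 = 12.
The overall nim-sum is X = 12. A stack of size p has a winning move iff p XOR X < p (reduce it to p XOR X).
  9: 9 XOR 12 = 5 < 9 — winning move (to 5).
  19: 19 XOR 12 = 31 ≥ 19 — no move.
  4: 4 XOR 12 = 8 ≥ 4 — no move.
  18: 18 XOR 12 = 30 ≥ 18 — no move.
That gives 1 winning move.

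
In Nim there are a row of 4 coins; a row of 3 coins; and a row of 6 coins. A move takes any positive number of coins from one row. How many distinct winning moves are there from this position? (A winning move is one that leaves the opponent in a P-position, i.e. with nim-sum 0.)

1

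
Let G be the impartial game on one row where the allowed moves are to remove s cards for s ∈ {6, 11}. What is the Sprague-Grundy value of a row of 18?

Build the Grundy sequence with g(k) = mex{g(k−s) : s ∈ {6, 11}, s ≤ k}:
k:     0  1  2  3  4  5  6  7  8  9 10 11 12 13 14 15 16 17 18
g(k):  0  0  0  0  0  0  1  1  1  1  1  1  2  2  2  2  2  0  0
So g(18) = 0.

0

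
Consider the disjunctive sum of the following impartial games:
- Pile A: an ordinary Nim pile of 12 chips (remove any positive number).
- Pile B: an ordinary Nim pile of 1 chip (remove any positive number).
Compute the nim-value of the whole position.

13

Pile A is a plain Nim pile of size 12, so its Grundy value is 12.
Pile B is a plain Nim pile of size 1, so its Grundy value is 1.
By the Sprague-Grundy theorem, the Grundy value of a sum of independent games is the XOR of the component values.
Combined value = 12 ⊕ 1 = 13.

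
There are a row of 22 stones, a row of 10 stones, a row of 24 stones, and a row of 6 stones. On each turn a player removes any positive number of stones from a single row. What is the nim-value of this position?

Compute the nim-sum pairwise:
22 ⊕ 10 = 28
28 ⊕ 24 = 4
4 ⊕ 6 = 2

2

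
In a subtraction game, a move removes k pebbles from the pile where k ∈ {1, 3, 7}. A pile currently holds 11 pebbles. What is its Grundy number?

1

Build the Grundy sequence with g(k) = mex{g(k−s) : s ∈ {1, 3, 7}, s ≤ k}:
k:     0  1  2  3  4  5  6  7  8  9 10 11
g(k):  0  1  0  1  0  1  0  1  0  1  0  1
So g(11) = 1.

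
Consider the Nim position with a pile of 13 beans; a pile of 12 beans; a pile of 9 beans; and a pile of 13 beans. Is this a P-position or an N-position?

In binary:
  1101  (13)
  1100  (12)
  1001  (9)
  1101  (13)
  ----
  0101  (5)
The nim-sum is 5 ≠ 0, so this is an N-position: the player to move can win.

N-position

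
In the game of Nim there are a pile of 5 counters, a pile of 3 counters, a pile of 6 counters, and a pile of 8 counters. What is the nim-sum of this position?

8

Compute the nim-sum pairwise:
5 XOR 3 = 6
6 XOR 6 = 0
0 XOR 8 = 8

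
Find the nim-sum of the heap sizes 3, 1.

2

Nim-sum: 3 ⊕ 1 = 2.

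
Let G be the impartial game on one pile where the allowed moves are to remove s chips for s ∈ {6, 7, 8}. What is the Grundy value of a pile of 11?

Build the Grundy sequence with g(k) = mex{g(k−s) : s ∈ {6, 7, 8}, s ≤ k}:
g(0) = mex{} = 0
g(1) = mex{} = 0
g(2) = mex{} = 0
g(3) = mex{} = 0
g(4) = mex{} = 0
g(5) = mex{} = 0
g(6) = mex{0} = 1
g(7) = mex{0} = 1
g(8) = mex{0} = 1
g(9) = mex{0} = 1
g(10) = mex{0} = 1
g(11) = mex{0} = 1
So g(11) = 1.

1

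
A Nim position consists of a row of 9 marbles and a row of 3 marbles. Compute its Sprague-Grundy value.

10

Write each in binary and XOR column by column:
  1001  (9)
  0011  (3)
  ----
  1010  (10)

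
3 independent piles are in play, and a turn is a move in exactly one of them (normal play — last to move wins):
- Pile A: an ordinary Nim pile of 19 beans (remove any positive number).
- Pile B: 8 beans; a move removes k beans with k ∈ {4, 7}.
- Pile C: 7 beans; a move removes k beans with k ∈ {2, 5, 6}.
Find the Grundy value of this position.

18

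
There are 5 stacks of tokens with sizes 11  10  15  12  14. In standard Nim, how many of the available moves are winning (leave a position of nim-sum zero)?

Bitwise XOR of the heap sizes:
  1011  (11)
  1010  (10)
  1111  (15)
  1100  (12)
  1110  (14)
  ----
  1100  (12)
The overall nim-sum is X = 12. A stack of size p has a winning move iff p XOR X < p (reduce it to p XOR X).
  11: 11 XOR 12 = 7 < 11 — winning move (to 7).
  10: 10 XOR 12 = 6 < 10 — winning move (to 6).
  15: 15 XOR 12 = 3 < 15 — winning move (to 3).
  12: 12 XOR 12 = 0 < 12 — winning move (to 0).
  14: 14 XOR 12 = 2 < 14 — winning move (to 2).
That gives 5 winning moves.

5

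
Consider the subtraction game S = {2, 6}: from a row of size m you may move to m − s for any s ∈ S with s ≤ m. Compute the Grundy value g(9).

0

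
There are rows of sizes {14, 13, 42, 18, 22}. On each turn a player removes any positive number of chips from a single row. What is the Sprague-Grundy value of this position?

Nim-sum: 14 XOR 13 XOR 42 XOR 18 XOR 22 = 45.

45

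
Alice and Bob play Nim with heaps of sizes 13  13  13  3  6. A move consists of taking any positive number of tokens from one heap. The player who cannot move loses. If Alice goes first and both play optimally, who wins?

Compute the nim-sum pairwise:
13 ^ 13 = 0
0 ^ 13 = 13
13 ^ 3 = 14
14 ^ 6 = 8
The nim-sum is 8 ≠ 0, so this is an N-position: the player to move can win; Alice has a winning move.

Alice wins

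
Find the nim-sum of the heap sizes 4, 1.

Compute the nim-sum pairwise:
4 XOR 1 = 5

5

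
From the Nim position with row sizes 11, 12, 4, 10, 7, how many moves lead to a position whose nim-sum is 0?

Nim-sum: 11 ⊕ 12 ⊕ 4 ⊕ 10 ⊕ 7 = 14.
The overall nim-sum is X = 14. A row of size p has a winning move iff p XOR X < p (reduce it to p XOR X).
  11: 11 XOR 14 = 5 < 11 — winning move (to 5).
  12: 12 XOR 14 = 2 < 12 — winning move (to 2).
  4: 4 XOR 14 = 10 ≥ 4 — no move.
  10: 10 XOR 14 = 4 < 10 — winning move (to 4).
  7: 7 XOR 14 = 9 ≥ 7 — no move.
That gives 3 winning moves.

3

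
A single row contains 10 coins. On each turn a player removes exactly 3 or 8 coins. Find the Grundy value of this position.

Build the Grundy sequence with g(k) = mex{g(k−s) : s ∈ {3, 8}, s ≤ k}:
k:     0  1  2  3  4  5  6  7  8  9 10
g(k):  0  0  0  1  1  1  0  0  2  1  1
So g(10) = 1.

1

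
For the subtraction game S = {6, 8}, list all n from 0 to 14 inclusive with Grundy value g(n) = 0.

Grundy values for subtraction set {6, 8}:
k:     0  1  2  3  4  5  6  7  8  9 10 11 12 13 14
g(k):  0  0  0  0  0  0  1  1  1  1  1  1  2  2  0
The P-positions (g = 0) in 0..14 are 0, 1, 2, 3, 4, 5, 14.

0, 1, 2, 3, 4, 5, 14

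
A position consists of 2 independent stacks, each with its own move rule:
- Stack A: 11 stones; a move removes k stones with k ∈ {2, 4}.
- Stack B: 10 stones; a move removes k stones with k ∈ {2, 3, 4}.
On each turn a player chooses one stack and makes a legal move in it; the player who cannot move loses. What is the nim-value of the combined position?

0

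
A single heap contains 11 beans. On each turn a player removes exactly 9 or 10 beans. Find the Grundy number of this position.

Compute g(0), g(1), … for moves {9, 10}:
g(0) = mex{} = 0
g(1) = mex{} = 0
g(2) = mex{} = 0
g(3) = mex{} = 0
g(4) = mex{} = 0
g(5) = mex{} = 0
g(6) = mex{} = 0
g(7) = mex{} = 0
g(8) = mex{} = 0
g(9) = mex{0} = 1
g(10) = mex{0} = 1
g(11) = mex{0} = 1
So g(11) = 1.

1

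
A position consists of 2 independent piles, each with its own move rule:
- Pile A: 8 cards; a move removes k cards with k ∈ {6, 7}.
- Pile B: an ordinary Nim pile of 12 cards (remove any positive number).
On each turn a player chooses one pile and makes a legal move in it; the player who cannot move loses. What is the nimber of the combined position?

13

For pile A, compute g(0), g(1), … with moves {6, 7}:
k:     0  1  2  3  4  5  6  7  8
g(k):  0  0  0  0  0  0  1  1  1
So g(8) = 1.
Pile B is a plain Nim pile of size 12, so its Grundy value is 12.
The value of a disjunctive sum is the nim-sum of the parts.
Combined value = 1 XOR 12 = 13.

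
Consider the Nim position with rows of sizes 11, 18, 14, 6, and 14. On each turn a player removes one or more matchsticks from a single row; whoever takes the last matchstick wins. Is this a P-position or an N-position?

N-position

Nim-sum: 11 XOR 18 XOR 14 XOR 6 XOR 14 = 31.
The nim-sum is 31 ≠ 0, so this is an N-position: the player to move can win.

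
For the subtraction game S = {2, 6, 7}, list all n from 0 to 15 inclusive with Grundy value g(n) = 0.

Grundy values for subtraction set {2, 6, 7}:
k:     0  1  2  3  4  5  6  7  8  9 10 11 12 13 14 15
g(k):  0  0  1  1  0  0  1  1  2  0  3  1  2  0  0  1
The P-positions (g = 0) in 0..15 are 0, 1, 4, 5, 9, 13, 14.

0, 1, 4, 5, 9, 13, 14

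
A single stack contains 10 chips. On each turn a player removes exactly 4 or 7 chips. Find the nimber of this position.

2

Compute g(0), g(1), … for moves {4, 7}:
k:     0  1  2  3  4  5  6  7  8  9 10
g(k):  0  0  0  0  1  1  1  1  2  2  2
So g(10) = 2.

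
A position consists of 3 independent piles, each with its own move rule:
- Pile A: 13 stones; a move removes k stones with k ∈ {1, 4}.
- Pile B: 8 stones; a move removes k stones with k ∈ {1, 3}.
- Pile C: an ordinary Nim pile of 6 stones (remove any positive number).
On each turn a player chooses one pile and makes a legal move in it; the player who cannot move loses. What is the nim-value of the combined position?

7

Grundy values for pile A (subtraction set {1, 4}):
g(0) = mex{} = 0
g(1) = mex{0} = 1
g(2) = mex{1} = 0
g(3) = mex{0} = 1
g(4) = mex{0,1} = 2
g(5) = mex{1,2} = 0
g(6) = mex{0} = 1
g(7) = mex{1} = 0
g(8) = mex{0,2} = 1
g(9) = mex{0,1} = 2
g(10) = mex{1,2} = 0
g(11) = mex{0} = 1
g(12) = mex{1} = 0
g(13) = mex{0,2} = 1
So g(13) = 1.
Build the Grundy sequence for pile B with g(k) = mex{g(k−s) : s ∈ {1, 3}, s ≤ k}:
k:     0  1  2  3  4  5  6  7  8
g(k):  0  1  0  1  0  1  0  1  0
So g(8) = 0.
Pile C is a plain Nim pile of size 6, so its Grundy value is 6.
By the Sprague-Grundy theorem, the Grundy value of a sum of independent games is the XOR of the component values.
Combined value = 1 XOR 0 XOR 6 = 7.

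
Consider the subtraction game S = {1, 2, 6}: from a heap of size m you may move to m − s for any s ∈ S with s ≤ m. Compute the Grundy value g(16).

2

Grundy values for subtraction set {1, 2, 6}:
k:     0  1  2  3  4  5  6  7  8  9 10 11 12 13 14 15 16
g(k):  0  1  2  0  1  2  3  0  1  2  0  1  2  3  0  1  2
So g(16) = 2.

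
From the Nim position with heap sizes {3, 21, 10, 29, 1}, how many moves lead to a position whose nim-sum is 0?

In binary:
  00011  (3)
  10101  (21)
  01010  (10)
  11101  (29)
  00001  (1)
  -----
  00000  (0)
The nim-sum is already 0, so every move leaves a nonzero nim-sum — there are no winning moves.

0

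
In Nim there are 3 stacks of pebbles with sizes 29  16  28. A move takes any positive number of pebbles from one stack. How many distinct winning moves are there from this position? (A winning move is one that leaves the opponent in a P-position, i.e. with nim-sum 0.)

3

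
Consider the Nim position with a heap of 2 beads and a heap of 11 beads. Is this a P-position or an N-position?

N-position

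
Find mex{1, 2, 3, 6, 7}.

0 is not in the set, so the mex is 0.

0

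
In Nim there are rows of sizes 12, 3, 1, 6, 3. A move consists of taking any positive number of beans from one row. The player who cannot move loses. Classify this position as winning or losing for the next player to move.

In binary:
  1100  (12)
  0011  (3)
  0001  (1)
  0110  (6)
  0011  (3)
  ----
  1011  (11)
The nim-sum is 11 ≠ 0, so this is an N-position: the player to move can win.

Winning position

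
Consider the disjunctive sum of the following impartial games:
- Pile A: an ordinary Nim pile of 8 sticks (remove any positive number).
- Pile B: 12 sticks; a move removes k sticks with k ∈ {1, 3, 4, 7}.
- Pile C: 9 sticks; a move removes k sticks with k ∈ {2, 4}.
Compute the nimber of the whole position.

Pile A is a plain Nim pile of size 8, so its Grundy value is 8.
Grundy values for pile B (subtraction set {1, 3, 4, 7}):
g(0) = mex{} = 0
g(1) = mex{0} = 1
g(2) = mex{1} = 0
g(3) = mex{0} = 1
g(4) = mex{0,1} = 2
g(5) = mex{0,1,2} = 3
g(6) = mex{0,1,3} = 2
g(7) = mex{0,1,2} = 3
g(8) = mex{1,2,3} = 0
g(9) = mex{0,2,3} = 1
g(10) = mex{1,2,3} = 0
g(11) = mex{0,2,3} = 1
g(12) = mex{0,1,3} = 2
So g(12) = 2.
Build the Grundy sequence for pile C with g(k) = mex{g(k−s) : s ∈ {2, 4}, s ≤ k}:
g(0) = mex{} = 0
g(1) = mex{} = 0
g(2) = mex{0} = 1
g(3) = mex{0} = 1
g(4) = mex{0,1} = 2
g(5) = mex{0,1} = 2
g(6) = mex{1,2} = 0
g(7) = mex{1,2} = 0
g(8) = mex{0,2} = 1
g(9) = mex{0,2} = 1
So g(9) = 1.
The value of a disjunctive sum is the nim-sum of the parts.
Combined value = 8 XOR 2 XOR 1 = 11.

11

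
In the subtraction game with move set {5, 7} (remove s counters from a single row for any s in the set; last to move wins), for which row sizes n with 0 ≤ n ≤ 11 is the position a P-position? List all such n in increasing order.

0, 1, 2, 3, 4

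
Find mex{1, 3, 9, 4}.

0

0 is not in the set, so the mex is 0.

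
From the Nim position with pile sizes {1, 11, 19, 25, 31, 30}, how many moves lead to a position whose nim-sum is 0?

Write each in binary and XOR column by column:
  00001  (1)
  01011  (11)
  10011  (19)
  11001  (25)
  11111  (31)
  11110  (30)
  -----
  00001  (1)
The overall nim-sum is X = 1. A pile of size p has a winning move iff p XOR X < p (reduce it to p XOR X).
  1: 1 XOR 1 = 0 < 1 — winning move (to 0).
  11: 11 XOR 1 = 10 < 11 — winning move (to 10).
  19: 19 XOR 1 = 18 < 19 — winning move (to 18).
  25: 25 XOR 1 = 24 < 25 — winning move (to 24).
  31: 31 XOR 1 = 30 < 31 — winning move (to 30).
  30: 30 XOR 1 = 31 ≥ 30 — no move.
That gives 5 winning moves.

5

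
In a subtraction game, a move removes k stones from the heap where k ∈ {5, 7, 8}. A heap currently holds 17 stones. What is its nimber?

0

Grundy values for subtraction set {5, 7, 8}:
k:     0  1  2  3  4  5  6  7  8  9 10 11 12 13 14 15 16 17
g(k):  0  0  0  0  0  1  1  1  1  1  2  2  2  0  0  0  0  0
So g(17) = 0.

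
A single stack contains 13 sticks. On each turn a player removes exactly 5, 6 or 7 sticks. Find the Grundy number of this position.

0

Compute g(0), g(1), … for moves {5, 6, 7}:
k:     0  1  2  3  4  5  6  7  8  9 10 11 12 13
g(k):  0  0  0  0  0  1  1  1  1  1  2  2  0  0
So g(13) = 0.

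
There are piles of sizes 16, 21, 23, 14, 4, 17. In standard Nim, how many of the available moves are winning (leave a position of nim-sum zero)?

1

Compute the nim-sum pairwise:
16 ^ 21 = 5
5 ^ 23 = 18
18 ^ 14 = 28
28 ^ 4 = 24
24 ^ 17 = 9
The overall nim-sum is X = 9. A pile of size p has a winning move iff p XOR X < p (reduce it to p XOR X).
  16: 16 XOR 9 = 25 ≥ 16 — no move.
  21: 21 XOR 9 = 28 ≥ 21 — no move.
  23: 23 XOR 9 = 30 ≥ 23 — no move.
  14: 14 XOR 9 = 7 < 14 — winning move (to 7).
  4: 4 XOR 9 = 13 ≥ 4 — no move.
  17: 17 XOR 9 = 24 ≥ 17 — no move.
That gives 1 winning move.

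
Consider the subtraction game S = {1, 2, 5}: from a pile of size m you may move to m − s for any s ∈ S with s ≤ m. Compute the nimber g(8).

2

Compute g(0), g(1), … for moves {1, 2, 5}:
k:     0  1  2  3  4  5  6  7  8
g(k):  0  1  2  0  1  2  0  1  2
So g(8) = 2.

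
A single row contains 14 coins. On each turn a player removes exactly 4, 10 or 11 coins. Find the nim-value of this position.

Grundy values for subtraction set {4, 10, 11}:
k:     0  1  2  3  4  5  6  7  8  9 10 11 12 13 14
g(k):  0  0  0  0  1  1  1  1  0  0  2  2  1  1  3
So g(14) = 3.

3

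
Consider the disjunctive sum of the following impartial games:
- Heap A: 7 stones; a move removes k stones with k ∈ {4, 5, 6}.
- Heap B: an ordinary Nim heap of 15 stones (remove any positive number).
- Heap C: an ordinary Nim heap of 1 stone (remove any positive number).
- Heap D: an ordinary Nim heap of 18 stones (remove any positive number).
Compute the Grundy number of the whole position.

29

For heap A, compute g(0), g(1), … with moves {4, 5, 6}:
k:     0  1  2  3  4  5  6  7
g(k):  0  0  0  0  1  1  1  1
So g(7) = 1.
Heap B is a plain Nim heap of size 15, so its Grundy value is 15.
Heap C is a plain Nim heap of size 1, so its Grundy value is 1.
Heap D is a plain Nim heap of size 18, so its Grundy value is 18.
The value of a disjunctive sum is the nim-sum of the parts.
Combined value = 1 XOR 15 XOR 1 XOR 18 = 29.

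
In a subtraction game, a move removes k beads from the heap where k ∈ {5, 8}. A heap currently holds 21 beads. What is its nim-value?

Compute g(0), g(1), … for moves {5, 8}:
k:     0  1  2  3  4  5  6  7  8  9 10 11 12 13 14 15 16 17 18 19 20 21
g(k):  0  0  0  0  0  1  1  1  1  1  2  2  2  0  0  0  0  0  1  1  1  1
So g(21) = 1.

1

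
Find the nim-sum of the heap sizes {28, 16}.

Bitwise XOR of the heap sizes:
  11100  (28)
  10000  (16)
  -----
  01100  (12)

12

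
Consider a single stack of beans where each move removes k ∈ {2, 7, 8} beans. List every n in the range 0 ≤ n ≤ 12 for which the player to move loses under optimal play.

Build the Grundy sequence with g(k) = mex{g(k−s) : s ∈ {2, 7, 8}, s ≤ k}:
g(0) = mex{} = 0
g(1) = mex{} = 0
g(2) = mex{0} = 1
g(3) = mex{0} = 1
g(4) = mex{1} = 0
g(5) = mex{1} = 0
g(6) = mex{0} = 1
g(7) = mex{0} = 1
g(8) = mex{0,1} = 2
g(9) = mex{0,1} = 2
g(10) = mex{1,2} = 0
g(11) = mex{0,1,2} = 3
g(12) = mex{0} = 1
The P-positions (g = 0) in 0..12 are 0, 1, 4, 5, 10.

0, 1, 4, 5, 10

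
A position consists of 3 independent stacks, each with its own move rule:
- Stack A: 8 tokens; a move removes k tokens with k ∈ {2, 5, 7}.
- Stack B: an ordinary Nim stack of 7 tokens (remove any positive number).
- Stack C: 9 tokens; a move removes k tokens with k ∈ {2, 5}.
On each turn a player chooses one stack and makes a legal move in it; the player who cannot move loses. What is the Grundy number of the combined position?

4

For stack A, compute g(0), g(1), … with moves {2, 5, 7}:
g(0) = mex{} = 0
g(1) = mex{} = 0
g(2) = mex{0} = 1
g(3) = mex{0} = 1
g(4) = mex{1} = 0
g(5) = mex{0,1} = 2
g(6) = mex{0} = 1
g(7) = mex{0,1,2} = 3
g(8) = mex{0,1} = 2
So g(8) = 2.
Stack B is a plain Nim stack of size 7, so its Grundy value is 7.
Build the Grundy sequence for stack C with g(k) = mex{g(k−s) : s ∈ {2, 5}, s ≤ k}:
g(0) = mex{} = 0
g(1) = mex{} = 0
g(2) = mex{0} = 1
g(3) = mex{0} = 1
g(4) = mex{1} = 0
g(5) = mex{0,1} = 2
g(6) = mex{0} = 1
g(7) = mex{1,2} = 0
g(8) = mex{1} = 0
g(9) = mex{0} = 1
So g(9) = 1.
The value of a disjunctive sum is the nim-sum of the parts.
Combined value = 2 ⊕ 7 ⊕ 1 = 4.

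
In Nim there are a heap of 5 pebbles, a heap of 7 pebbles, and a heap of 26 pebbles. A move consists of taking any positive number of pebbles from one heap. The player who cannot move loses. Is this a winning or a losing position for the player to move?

Winning position

In binary:
  00101  (5)
  00111  (7)
  11010  (26)
  -----
  11000  (24)
The nim-sum is 24 ≠ 0, so this is an N-position: the player to move can win.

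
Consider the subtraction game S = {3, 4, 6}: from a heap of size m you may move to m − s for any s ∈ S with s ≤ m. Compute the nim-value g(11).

0

Compute g(0), g(1), … for moves {3, 4, 6}:
k:     0  1  2  3  4  5  6  7  8  9 10 11
g(k):  0  0  0  1  1  1  2  2  2  0  0  0
So g(11) = 0.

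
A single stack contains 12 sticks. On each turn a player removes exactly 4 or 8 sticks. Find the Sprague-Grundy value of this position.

Compute g(0), g(1), … for moves {4, 8}:
k:     0  1  2  3  4  5  6  7  8  9 10 11 12
g(k):  0  0  0  0  1  1  1  1  2  2  2  2  0
So g(12) = 0.

0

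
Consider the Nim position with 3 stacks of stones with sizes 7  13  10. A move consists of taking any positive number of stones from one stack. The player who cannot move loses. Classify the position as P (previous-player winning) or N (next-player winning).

P-position

Nim-sum: 7 ^ 13 ^ 10 = 0.
The nim-sum is 0, so this is a P-position: the player to move is in a losing position under optimal play.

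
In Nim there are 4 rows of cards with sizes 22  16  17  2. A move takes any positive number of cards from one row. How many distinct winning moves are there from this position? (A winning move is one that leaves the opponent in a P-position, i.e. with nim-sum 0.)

3

Compute the nim-sum pairwise:
22 ⊕ 16 = 6
6 ⊕ 17 = 23
23 ⊕ 2 = 21
The overall nim-sum is X = 21. A row of size p has a winning move iff p XOR X < p (reduce it to p XOR X).
  22: 22 XOR 21 = 3 < 22 — winning move (to 3).
  16: 16 XOR 21 = 5 < 16 — winning move (to 5).
  17: 17 XOR 21 = 4 < 17 — winning move (to 4).
  2: 2 XOR 21 = 23 ≥ 2 — no move.
That gives 3 winning moves.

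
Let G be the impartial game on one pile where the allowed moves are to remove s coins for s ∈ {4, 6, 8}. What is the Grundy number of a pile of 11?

2

Grundy values for subtraction set {4, 6, 8}:
g(0) = mex{} = 0
g(1) = mex{} = 0
g(2) = mex{} = 0
g(3) = mex{} = 0
g(4) = mex{0} = 1
g(5) = mex{0} = 1
g(6) = mex{0} = 1
g(7) = mex{0} = 1
g(8) = mex{0,1} = 2
g(9) = mex{0,1} = 2
g(10) = mex{0,1} = 2
g(11) = mex{0,1} = 2
So g(11) = 2.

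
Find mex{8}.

0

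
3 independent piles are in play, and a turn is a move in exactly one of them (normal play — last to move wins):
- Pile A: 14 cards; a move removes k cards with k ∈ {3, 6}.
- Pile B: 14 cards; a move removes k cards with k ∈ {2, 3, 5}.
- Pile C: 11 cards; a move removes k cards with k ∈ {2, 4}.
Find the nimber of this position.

3

Grundy values for pile A (subtraction set {3, 6}):
k:     0  1  2  3  4  5  6  7  8  9 10 11 12 13 14
g(k):  0  0  0  1  1  1  2  2  2  0  0  0  1  1  1
So g(14) = 1.
Build the Grundy sequence for pile B with g(k) = mex{g(k−s) : s ∈ {2, 3, 5}, s ≤ k}:
k:     0  1  2  3  4  5  6  7  8  9 10 11 12 13 14
g(k):  0  0  1  1  2  2  3  0  0  1  1  2  2  3  0
So g(14) = 0.
Grundy values for pile C (subtraction set {2, 4}):
k:     0  1  2  3  4  5  6  7  8  9 10 11
g(k):  0  0  1  1  2  2  0  0  1  1  2  2
So g(11) = 2.
The value of a disjunctive sum is the nim-sum of the parts.
Combined value = 1 ⊕ 0 ⊕ 2 = 3.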